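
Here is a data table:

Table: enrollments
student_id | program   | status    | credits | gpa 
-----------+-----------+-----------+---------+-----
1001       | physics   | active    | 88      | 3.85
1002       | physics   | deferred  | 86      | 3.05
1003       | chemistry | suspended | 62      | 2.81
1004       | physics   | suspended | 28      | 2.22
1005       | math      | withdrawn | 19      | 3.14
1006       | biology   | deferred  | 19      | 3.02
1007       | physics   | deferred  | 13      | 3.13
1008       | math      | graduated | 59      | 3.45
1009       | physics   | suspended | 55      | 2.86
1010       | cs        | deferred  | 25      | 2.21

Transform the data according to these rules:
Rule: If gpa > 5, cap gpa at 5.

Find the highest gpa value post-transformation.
3.85

Step 1: Original maximum gpa = 3.85
Step 2: Check cap of 5 against maximum
Step 3: No records exceed the cap (max 3.85 <= cap 5), so no capping applies
Step 4: Maximum after transformation = 3.85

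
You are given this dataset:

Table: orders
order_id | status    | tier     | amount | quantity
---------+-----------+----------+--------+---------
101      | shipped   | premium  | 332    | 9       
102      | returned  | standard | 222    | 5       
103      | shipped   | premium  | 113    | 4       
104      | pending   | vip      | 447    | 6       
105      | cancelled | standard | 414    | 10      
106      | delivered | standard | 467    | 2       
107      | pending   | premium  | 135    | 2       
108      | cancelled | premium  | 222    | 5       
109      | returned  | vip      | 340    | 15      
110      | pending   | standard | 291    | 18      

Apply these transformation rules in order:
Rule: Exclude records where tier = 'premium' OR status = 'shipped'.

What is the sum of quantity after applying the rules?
56

Step 1: Find records where tier = 'premium' OR status = 'shipped'
Step 2: 4 records match, summing to 20
Step 3: Original sum: 76
Step 4: Remaining sum = 76 - 20 = 56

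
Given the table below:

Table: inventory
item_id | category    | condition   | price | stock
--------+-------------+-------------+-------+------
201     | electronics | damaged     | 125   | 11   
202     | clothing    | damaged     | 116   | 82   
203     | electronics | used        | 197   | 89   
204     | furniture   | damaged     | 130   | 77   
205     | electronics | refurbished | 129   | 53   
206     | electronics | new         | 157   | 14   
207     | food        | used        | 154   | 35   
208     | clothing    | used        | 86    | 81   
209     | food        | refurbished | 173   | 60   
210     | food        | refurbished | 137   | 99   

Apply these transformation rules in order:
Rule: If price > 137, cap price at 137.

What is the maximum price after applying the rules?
137

Step 1: Original maximum price = 197
Step 2: Apply cap at 137
Step 3: 4 records had price > 137 and were capped
Step 4: Maximum after transformation = 137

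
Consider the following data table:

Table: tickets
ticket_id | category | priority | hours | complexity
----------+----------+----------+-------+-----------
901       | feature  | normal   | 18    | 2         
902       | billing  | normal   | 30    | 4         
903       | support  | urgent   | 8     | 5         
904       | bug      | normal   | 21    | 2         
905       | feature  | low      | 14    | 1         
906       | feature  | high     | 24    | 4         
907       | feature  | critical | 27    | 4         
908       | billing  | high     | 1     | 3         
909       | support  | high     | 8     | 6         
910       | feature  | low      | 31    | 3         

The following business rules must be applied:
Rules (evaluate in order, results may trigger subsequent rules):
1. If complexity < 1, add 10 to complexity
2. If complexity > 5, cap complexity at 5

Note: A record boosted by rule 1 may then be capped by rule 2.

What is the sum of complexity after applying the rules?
33

Step 1: Apply rule 1 to records with complexity < 1
  - 0 records get bonus of 10
  - Of these, 0 records then exceed 5 and get capped
Step 2: Apply rule 2 to records with complexity > 5
  - 1 records (original) are capped
Step 3: Calculate final sum = 33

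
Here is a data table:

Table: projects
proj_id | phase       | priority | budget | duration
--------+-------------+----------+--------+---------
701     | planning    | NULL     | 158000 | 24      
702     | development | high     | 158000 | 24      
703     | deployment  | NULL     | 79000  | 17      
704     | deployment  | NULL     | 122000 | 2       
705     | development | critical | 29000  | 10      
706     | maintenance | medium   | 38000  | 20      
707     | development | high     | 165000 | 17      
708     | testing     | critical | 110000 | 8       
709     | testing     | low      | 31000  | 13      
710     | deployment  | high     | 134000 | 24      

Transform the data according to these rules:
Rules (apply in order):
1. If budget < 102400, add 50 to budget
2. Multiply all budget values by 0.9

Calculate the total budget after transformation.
921780.0

Step 1: Apply Rule 1 - Add 50 to records with budget < 102400
  - 4 records affected: 177000 + (4 × 50) = 177200
  - Unaffected records: 847000
  - Sum after Rule 1: 1024200
Step 2: Apply Rule 2 - Multiply all by 0.9
  - 1024200 × 0.9 = 921780.0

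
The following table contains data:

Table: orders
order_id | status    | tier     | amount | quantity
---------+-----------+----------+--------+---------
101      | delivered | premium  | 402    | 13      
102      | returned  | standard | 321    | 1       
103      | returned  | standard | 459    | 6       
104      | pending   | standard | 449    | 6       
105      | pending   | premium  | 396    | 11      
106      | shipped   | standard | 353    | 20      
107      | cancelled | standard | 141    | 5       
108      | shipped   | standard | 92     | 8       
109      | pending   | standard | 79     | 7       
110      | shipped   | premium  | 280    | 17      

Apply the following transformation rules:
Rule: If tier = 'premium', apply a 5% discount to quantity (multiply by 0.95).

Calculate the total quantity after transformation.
91.95

Step 1: Records with tier = 'premium' have total quantity = 41
Step 2: Apply multiplier: 41 × 0.95 = 38.95
Step 3: Other records total: 53
Step 4: Final sum = 38.95 + 53 = 91.95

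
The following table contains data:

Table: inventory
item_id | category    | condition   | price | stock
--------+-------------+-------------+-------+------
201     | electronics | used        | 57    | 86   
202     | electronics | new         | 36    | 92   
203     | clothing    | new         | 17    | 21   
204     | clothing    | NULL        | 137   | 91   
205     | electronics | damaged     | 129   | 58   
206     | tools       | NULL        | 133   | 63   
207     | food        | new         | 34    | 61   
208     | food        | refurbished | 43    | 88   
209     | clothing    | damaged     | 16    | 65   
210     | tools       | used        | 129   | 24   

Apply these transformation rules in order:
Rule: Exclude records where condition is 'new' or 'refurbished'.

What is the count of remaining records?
6

Step 1: Count records to exclude
  - 3 (new) + 1 (refurbished) = 4 records
Step 2: Total records: 10
Step 3: Remaining = 10 - 4 = 6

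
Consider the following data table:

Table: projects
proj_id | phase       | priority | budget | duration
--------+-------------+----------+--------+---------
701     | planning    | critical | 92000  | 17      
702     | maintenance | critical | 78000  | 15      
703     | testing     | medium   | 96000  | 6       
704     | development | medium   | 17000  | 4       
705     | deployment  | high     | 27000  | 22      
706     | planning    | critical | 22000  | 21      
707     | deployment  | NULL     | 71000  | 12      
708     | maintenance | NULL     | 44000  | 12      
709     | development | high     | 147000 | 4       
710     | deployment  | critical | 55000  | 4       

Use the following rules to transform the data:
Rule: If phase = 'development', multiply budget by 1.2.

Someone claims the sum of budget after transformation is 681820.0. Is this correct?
No, the correct result is 681800.0.

Step 1: Calculate the correct sum after transformation
Step 2: Apply multiplier 1.2 to records where phase = 'development'
Step 3: Correct result = 681800.0
Step 4: Claimed result = 681820.0
Step 5: 681800.0 ≠ 681820.0
Conclusion: The claimed result is incorrect. The correct answer is 681800.0.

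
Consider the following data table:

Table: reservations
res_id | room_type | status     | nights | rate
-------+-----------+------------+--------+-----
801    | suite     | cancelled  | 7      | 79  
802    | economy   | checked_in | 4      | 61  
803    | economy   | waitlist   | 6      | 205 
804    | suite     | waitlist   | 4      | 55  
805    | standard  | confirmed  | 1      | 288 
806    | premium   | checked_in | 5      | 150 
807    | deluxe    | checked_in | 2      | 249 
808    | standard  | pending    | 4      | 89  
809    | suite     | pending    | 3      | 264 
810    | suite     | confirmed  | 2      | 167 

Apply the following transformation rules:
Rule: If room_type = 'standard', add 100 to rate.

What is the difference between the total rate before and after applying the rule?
200

Step 1: Original sum of rate = 1607
Step 2: 2 records have room_type = 'standard'
Step 3: Each affected record changes by 100
Step 4: Total change = 2 × 100 = 200
Step 5: New sum = 1607 + 200 = 1807
Step 6: Difference = |1807 - 1607| = 200
        (Sum increased by 200)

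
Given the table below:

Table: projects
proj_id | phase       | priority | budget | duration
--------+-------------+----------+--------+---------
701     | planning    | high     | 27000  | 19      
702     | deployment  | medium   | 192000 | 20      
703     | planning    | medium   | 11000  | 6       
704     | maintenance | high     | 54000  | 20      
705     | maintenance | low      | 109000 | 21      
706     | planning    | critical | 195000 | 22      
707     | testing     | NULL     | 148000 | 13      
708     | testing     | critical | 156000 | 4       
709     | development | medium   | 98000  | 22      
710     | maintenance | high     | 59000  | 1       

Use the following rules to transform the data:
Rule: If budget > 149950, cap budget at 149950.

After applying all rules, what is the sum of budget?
955850

Step 1: 3 records have budget > 149950
Step 2: These records originally summed to 543000
Step 3: After capping: 3 × 149950 = 449850
Step 4: Unaffected records sum: 506000
Step 5: Final sum = 449850 + 506000 = 955850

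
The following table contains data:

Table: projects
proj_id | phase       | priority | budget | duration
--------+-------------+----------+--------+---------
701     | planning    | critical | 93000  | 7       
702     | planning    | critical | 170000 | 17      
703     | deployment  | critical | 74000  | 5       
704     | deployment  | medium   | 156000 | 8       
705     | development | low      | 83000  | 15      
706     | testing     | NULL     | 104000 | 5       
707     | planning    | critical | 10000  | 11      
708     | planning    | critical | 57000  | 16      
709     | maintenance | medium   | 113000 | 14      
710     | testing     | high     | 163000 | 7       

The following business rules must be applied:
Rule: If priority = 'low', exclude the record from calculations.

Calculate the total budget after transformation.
940000

Step 1: Identify records where priority = 'low'
Step 2: The excluded records sum to 83000
Step 3: Original total budget = 1023000
Step 4: Remaining total = 1023000 - 83000 = 940000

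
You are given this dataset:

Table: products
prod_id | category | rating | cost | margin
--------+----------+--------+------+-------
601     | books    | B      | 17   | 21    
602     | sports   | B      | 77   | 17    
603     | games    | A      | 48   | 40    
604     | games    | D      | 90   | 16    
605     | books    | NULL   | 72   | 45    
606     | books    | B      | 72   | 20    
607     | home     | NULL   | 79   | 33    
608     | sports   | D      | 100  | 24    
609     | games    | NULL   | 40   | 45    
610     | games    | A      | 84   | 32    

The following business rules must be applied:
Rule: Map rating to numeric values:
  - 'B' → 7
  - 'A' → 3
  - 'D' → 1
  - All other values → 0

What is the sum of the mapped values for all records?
29

Step 1: Apply mapping to each record
Step 2: Count by status:
  'B': 3 records × 7 = 21
  'A': 2 records × 3 = 6
  'D': 2 records × 1 = 2
Step 3: Sum all mapped values = 29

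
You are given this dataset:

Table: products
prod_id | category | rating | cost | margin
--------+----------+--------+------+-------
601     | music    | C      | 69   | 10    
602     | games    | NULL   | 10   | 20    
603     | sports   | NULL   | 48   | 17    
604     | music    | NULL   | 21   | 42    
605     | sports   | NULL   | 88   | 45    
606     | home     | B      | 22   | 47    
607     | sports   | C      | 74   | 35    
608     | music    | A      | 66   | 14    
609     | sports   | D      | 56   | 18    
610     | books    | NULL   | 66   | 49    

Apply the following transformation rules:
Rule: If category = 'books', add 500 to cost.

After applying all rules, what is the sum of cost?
1020

Step 1: Count records where category = 'books': 1
Step 2: Total bonus added: 1 × 500 = 500
Step 3: Original sum of cost: 520
Step 4: Final sum = 520 + 500 = 1020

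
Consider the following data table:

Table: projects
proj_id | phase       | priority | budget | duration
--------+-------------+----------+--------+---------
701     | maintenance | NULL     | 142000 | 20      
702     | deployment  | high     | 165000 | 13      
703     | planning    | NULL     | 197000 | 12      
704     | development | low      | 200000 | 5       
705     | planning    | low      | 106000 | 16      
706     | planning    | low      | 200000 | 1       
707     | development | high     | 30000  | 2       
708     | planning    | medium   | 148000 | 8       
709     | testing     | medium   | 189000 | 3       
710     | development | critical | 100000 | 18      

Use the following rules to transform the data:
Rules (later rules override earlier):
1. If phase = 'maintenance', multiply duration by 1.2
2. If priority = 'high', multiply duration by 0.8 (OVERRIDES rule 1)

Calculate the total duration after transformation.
99.0

Step 1: Rule 2 takes priority for records with priority = 'high'
  - 2 records: 15 × 0.8 = 12.0
Step 2: Rule 1 applies to remaining records with phase = 'maintenance'
  - 1 records: 20 × 1.2 = 24.0
Step 3: Other records unchanged: 63
Step 4: Final sum = 12.0 + 24.0 + 63 = 99.0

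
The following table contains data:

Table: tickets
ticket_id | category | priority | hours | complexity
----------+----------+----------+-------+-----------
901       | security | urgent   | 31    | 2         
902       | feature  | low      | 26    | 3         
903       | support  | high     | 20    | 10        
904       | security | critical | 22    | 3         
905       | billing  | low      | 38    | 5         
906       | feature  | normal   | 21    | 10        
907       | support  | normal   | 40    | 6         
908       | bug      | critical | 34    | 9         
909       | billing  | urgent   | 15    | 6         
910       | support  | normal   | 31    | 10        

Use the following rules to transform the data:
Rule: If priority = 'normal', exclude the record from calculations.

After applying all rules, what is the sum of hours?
186

Step 1: Identify records where priority = 'normal'
Step 2: The excluded records sum to 92
Step 3: Original total hours = 278
Step 4: Remaining total = 278 - 92 = 186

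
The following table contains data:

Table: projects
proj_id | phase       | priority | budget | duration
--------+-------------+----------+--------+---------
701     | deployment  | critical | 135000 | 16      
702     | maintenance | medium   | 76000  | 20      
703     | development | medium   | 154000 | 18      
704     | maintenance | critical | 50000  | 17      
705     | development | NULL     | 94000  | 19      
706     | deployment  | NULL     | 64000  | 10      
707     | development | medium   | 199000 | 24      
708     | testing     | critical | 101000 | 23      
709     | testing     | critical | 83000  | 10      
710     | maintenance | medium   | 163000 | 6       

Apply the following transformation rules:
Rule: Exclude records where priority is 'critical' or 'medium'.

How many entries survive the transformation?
2

Step 1: Count records to exclude
  - 4 (critical) + 4 (medium) = 8 records
Step 2: Total records: 10
Step 3: Remaining = 10 - 8 = 2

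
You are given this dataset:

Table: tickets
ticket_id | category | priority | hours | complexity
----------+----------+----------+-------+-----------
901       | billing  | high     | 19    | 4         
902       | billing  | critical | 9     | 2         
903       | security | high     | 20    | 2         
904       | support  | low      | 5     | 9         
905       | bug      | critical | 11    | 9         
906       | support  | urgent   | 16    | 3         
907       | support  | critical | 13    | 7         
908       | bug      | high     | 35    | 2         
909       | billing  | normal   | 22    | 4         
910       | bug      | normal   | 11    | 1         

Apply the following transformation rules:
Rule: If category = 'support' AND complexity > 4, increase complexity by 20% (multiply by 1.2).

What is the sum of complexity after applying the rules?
46.2

Step 1: Find records where category = 'support' AND complexity > 4
Step 2: 2 records match, summing to 16
Step 3: After multiplier: 16 × 1.2 = 19.2
Step 4: Unaffected records sum: 27
Step 5: Final sum = 19.2 + 27 = 46.2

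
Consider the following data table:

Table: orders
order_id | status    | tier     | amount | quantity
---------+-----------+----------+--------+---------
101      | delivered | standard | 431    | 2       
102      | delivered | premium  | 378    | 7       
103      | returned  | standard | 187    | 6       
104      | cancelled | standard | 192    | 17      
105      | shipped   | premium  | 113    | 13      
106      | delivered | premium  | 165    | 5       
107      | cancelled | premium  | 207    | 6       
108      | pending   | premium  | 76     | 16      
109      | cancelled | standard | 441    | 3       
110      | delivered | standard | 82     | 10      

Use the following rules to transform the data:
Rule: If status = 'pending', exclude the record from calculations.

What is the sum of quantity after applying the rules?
69

Step 1: Identify records where status = 'pending'
Step 2: The excluded records sum to 16
Step 3: Original total quantity = 85
Step 4: Remaining total = 85 - 16 = 69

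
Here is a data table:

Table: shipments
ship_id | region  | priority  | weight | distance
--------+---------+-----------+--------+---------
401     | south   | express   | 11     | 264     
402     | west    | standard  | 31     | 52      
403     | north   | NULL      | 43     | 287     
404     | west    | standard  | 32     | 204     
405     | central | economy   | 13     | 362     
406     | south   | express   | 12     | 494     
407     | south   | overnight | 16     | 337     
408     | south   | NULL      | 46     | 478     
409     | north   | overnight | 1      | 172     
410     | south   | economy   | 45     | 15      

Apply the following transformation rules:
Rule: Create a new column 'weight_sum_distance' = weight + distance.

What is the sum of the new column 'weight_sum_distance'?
2915

Step 1: For each record, compute weight + distance
Example calculations:
  11 + 264 = 275
  31 + 52 = 83
  43 + 287 = 330
  ...
Step 2: Sum all derived values
Step 3: Total = 2915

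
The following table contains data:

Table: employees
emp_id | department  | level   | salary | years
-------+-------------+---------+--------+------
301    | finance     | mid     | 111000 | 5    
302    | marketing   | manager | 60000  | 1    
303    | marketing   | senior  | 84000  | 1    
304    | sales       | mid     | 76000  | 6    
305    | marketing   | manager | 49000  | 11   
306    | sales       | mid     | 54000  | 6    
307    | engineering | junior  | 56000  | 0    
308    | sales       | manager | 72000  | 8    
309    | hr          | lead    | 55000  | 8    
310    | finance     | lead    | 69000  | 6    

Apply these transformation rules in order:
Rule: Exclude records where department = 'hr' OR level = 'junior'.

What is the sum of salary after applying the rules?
575000

Step 1: Find records where department = 'hr' OR level = 'junior'
Step 2: 2 records match, summing to 111000
Step 3: Original sum: 686000
Step 4: Remaining sum = 686000 - 111000 = 575000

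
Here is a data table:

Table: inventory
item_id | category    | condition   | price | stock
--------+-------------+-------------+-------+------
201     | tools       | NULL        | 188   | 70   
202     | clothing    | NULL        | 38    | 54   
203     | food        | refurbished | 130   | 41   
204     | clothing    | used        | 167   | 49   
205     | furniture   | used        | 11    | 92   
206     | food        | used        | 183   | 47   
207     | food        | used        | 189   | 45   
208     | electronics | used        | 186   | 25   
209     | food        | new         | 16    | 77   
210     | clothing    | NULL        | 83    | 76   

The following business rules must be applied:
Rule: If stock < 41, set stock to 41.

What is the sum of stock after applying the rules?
592

Step 1: 1 records have stock < 41
Step 2: These records originally summed to 25
Step 3: After setting to minimum: 1 × 41 = 41
Step 4: Unaffected records sum: 551
Step 5: Final sum = 41 + 551 = 592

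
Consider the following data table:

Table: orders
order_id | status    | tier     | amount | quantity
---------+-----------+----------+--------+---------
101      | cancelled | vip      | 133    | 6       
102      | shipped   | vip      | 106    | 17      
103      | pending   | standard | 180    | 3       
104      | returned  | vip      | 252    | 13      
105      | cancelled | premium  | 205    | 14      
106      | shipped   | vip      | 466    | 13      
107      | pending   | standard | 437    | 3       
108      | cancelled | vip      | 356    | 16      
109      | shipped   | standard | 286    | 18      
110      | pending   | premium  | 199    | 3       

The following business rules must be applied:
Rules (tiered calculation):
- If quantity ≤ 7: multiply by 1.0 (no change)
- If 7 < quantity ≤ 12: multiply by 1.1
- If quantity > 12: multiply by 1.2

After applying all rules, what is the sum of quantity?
124.2

Step 1: Tier 1 (quantity ≤ 7): 4 records, sum = 15 × 1.0 = 15.0
Step 2: Tier 2 (7 < quantity ≤ 12): 0 records, sum = 0 × 1.1 = 0.0
Step 3: Tier 3 (quantity > 12): 6 records, sum = 91 × 1.2 = 109.2
Step 4: Final sum = 15.0 + 0.0 + 109.2 = 124.2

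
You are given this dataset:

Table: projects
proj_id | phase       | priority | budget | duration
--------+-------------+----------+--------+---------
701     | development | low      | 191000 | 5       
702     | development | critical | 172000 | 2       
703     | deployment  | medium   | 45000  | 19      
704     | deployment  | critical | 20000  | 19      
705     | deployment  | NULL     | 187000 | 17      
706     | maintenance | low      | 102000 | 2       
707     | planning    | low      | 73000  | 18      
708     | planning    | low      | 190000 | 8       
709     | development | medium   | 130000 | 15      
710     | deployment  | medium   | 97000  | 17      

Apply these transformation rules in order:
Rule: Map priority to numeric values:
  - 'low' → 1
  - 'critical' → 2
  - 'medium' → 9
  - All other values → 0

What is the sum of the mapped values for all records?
35

Step 1: Apply mapping to each record
Step 2: Count by status:
  'low': 4 records × 1 = 4
  'critical': 2 records × 2 = 4
  'medium': 3 records × 9 = 27
Step 3: Sum all mapped values = 35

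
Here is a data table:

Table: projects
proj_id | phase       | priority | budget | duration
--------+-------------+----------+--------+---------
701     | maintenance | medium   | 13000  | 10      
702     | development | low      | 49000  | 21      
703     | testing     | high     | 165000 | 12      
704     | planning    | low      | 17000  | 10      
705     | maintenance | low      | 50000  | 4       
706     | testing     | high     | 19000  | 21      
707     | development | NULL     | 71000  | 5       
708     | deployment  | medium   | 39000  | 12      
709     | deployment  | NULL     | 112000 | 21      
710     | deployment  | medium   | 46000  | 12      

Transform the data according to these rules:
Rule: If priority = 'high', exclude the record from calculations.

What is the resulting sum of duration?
95

Step 1: Identify records where priority = 'high'
Step 2: The excluded records sum to 33
Step 3: Original total duration = 128
Step 4: Remaining total = 128 - 33 = 95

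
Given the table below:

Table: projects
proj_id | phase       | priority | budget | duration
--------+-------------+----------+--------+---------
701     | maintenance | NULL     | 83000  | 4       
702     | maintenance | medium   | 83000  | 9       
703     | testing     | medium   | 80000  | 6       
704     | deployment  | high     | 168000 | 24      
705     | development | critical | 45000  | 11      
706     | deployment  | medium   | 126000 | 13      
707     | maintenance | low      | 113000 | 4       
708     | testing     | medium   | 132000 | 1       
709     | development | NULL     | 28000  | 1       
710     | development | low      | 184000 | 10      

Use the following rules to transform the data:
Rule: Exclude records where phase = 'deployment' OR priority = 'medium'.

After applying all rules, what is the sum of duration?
30

Step 1: Find records where phase = 'deployment' OR priority = 'medium'
Step 2: 5 records match, summing to 53
Step 3: Original sum: 83
Step 4: Remaining sum = 83 - 53 = 30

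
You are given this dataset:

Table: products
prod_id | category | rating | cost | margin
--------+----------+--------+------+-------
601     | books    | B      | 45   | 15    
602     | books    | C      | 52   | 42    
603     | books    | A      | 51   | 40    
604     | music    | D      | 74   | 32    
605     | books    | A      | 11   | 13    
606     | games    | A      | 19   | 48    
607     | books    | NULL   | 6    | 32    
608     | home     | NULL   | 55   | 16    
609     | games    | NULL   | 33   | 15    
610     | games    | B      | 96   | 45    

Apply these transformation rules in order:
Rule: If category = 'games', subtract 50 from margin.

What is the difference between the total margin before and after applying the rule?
150

Step 1: Original sum of margin = 298
Step 2: 3 records have category = 'games'
Step 3: Each affected record changes by -50
Step 4: Total change = 3 × -50 = -150
Step 5: New sum = 298 + -150 = 148
Step 6: Difference = |148 - 298| = 150
        (Sum decreased by 150)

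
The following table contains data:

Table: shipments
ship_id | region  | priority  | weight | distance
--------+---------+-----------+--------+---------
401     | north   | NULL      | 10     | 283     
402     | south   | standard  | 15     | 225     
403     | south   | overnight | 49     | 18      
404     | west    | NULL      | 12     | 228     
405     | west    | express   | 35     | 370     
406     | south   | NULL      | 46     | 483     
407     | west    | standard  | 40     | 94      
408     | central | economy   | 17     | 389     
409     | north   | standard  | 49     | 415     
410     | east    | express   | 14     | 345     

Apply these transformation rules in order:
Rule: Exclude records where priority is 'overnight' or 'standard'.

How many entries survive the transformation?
6

Step 1: Count records to exclude
  - 1 (overnight) + 3 (standard) = 4 records
Step 2: Total records: 10
Step 3: Remaining = 10 - 4 = 6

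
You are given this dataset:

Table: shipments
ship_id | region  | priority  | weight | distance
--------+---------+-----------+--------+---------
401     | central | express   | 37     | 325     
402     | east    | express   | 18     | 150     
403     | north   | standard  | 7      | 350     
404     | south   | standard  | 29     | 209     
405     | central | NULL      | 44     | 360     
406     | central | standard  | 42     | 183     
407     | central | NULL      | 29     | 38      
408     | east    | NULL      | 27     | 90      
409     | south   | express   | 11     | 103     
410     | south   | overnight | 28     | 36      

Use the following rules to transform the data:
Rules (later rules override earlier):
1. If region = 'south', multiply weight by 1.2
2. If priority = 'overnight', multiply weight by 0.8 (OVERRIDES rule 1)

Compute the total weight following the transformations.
274.4

Step 1: Rule 2 takes priority for records with priority = 'overnight'
  - 1 records: 28 × 0.8 = 22.4
Step 2: Rule 1 applies to remaining records with region = 'south'
  - 2 records: 40 × 1.2 = 48.0
Step 3: Other records unchanged: 204
Step 4: Final sum = 22.4 + 48.0 + 204 = 274.4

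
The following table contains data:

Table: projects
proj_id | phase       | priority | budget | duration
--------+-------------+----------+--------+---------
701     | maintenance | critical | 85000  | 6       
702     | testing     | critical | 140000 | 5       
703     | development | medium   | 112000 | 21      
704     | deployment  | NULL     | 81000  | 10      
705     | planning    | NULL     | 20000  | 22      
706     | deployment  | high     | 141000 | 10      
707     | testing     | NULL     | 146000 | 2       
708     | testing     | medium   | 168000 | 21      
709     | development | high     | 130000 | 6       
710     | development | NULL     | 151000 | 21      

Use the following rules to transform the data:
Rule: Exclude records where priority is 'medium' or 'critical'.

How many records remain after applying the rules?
6

Step 1: Count records to exclude
  - 2 (medium) + 2 (critical) = 4 records
Step 2: Total records: 10
Step 3: Remaining = 10 - 4 = 6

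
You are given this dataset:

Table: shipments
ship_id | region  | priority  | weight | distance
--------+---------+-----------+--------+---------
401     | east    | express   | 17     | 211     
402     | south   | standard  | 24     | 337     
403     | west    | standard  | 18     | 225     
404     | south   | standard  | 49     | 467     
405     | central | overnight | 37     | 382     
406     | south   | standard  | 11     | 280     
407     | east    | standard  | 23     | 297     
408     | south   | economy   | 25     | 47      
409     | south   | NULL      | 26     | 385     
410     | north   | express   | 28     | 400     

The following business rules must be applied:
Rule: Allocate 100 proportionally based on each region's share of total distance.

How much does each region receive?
central: 12.6, east: 16.76, north: 13.2, south: 50.02, west: 7.42

Step 1: Calculate total distance = 3031
Step 2: Calculate each region's proportion:
  central: 382/3031 = 12.60% → 12.6
  east: 508/3031 = 16.76% → 16.76
  north: 400/3031 = 13.20% → 13.2
  south: 1516/3031 = 50.02% → 50.02
  west: 225/3031 = 7.42% → 7.42
Step 3: Verify: sum of allocations ≈ 100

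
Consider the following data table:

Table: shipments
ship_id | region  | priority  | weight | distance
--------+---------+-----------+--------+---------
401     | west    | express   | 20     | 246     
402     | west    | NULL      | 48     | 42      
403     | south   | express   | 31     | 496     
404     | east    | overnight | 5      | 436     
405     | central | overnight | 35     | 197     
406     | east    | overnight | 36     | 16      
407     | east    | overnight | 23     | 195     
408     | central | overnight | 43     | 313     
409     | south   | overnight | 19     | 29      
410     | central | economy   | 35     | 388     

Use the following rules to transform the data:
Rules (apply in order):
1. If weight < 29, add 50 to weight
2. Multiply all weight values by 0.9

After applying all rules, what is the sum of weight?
445.5

Step 1: Apply Rule 1 - Add 50 to records with weight < 29
  - 4 records affected: 67 + (4 × 50) = 267
  - Unaffected records: 228
  - Sum after Rule 1: 495
Step 2: Apply Rule 2 - Multiply all by 0.9
  - 495 × 0.9 = 445.5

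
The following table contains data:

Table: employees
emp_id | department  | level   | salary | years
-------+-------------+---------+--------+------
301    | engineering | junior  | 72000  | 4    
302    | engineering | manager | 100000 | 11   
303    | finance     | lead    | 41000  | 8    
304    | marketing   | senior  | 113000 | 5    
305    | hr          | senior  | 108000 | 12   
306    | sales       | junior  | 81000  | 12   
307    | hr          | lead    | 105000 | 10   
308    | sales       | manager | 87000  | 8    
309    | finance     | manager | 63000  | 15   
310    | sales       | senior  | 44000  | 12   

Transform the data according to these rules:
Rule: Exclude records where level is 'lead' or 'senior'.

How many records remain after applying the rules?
5

Step 1: Count records to exclude
  - 2 (lead) + 3 (senior) = 5 records
Step 2: Total records: 10
Step 3: Remaining = 10 - 5 = 5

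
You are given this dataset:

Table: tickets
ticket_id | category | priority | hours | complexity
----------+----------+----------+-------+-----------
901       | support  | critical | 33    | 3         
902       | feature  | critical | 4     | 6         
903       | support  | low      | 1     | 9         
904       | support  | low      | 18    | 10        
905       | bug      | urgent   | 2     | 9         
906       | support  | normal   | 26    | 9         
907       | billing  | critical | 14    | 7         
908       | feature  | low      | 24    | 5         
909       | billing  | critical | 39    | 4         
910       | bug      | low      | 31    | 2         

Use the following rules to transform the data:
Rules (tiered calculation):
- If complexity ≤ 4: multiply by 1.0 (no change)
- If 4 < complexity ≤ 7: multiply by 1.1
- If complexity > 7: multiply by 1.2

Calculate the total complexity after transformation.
73.2

Step 1: Tier 1 (complexity ≤ 4): 3 records, sum = 9 × 1.0 = 9.0
Step 2: Tier 2 (4 < complexity ≤ 7): 3 records, sum = 18 × 1.1 = 19.8
Step 3: Tier 3 (complexity > 7): 4 records, sum = 37 × 1.2 = 44.4
Step 4: Final sum = 9.0 + 19.8 + 44.4 = 73.2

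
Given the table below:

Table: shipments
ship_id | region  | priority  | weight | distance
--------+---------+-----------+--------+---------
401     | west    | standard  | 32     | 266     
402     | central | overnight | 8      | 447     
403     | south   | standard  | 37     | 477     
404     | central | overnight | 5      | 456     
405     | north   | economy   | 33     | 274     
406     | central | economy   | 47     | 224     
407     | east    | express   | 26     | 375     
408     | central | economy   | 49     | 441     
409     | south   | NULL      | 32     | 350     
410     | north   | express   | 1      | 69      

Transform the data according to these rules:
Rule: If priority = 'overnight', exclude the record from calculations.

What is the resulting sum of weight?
257

Step 1: Identify records where priority = 'overnight'
Step 2: The excluded records sum to 13
Step 3: Original total weight = 270
Step 4: Remaining total = 270 - 13 = 257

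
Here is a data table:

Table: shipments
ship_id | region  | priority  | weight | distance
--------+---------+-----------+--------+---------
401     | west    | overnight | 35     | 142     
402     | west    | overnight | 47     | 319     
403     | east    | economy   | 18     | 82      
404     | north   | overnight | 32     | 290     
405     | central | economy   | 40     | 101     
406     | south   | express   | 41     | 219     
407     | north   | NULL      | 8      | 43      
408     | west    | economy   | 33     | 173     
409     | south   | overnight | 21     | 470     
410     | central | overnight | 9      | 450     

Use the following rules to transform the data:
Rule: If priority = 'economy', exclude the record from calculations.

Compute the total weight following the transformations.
193

Step 1: Identify records where priority = 'economy'
Step 2: The excluded records sum to 91
Step 3: Original total weight = 284
Step 4: Remaining total = 284 - 91 = 193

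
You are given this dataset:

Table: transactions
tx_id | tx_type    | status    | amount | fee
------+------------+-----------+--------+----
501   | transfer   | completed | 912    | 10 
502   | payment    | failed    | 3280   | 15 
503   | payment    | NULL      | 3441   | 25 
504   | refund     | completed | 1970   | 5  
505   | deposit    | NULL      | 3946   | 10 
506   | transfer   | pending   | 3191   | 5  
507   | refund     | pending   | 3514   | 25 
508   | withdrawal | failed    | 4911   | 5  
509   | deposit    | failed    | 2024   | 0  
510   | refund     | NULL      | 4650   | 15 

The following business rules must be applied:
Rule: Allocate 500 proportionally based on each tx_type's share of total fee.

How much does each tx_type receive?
deposit: 43.48, payment: 173.91, refund: 195.65, transfer: 65.22, withdrawal: 21.74

Step 1: Calculate total fee = 115
Step 2: Calculate each tx_type's proportion:
  deposit: 10/115 = 8.70% → 43.48
  payment: 40/115 = 34.78% → 173.91
  refund: 45/115 = 39.13% → 195.65
  transfer: 15/115 = 13.04% → 65.22
  withdrawal: 5/115 = 4.35% → 21.74
Step 3: Verify: sum of allocations ≈ 500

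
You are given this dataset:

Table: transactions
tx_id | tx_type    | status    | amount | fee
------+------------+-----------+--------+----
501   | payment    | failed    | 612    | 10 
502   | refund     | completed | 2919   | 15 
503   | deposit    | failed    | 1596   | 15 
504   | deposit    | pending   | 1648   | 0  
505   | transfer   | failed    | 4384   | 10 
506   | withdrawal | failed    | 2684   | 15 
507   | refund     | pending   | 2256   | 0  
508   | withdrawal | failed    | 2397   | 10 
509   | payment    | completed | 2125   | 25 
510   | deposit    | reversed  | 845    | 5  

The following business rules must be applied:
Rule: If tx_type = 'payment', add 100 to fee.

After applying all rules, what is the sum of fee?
305

Step 1: Count records where tx_type = 'payment': 2
Step 2: Total bonus added: 2 × 100 = 200
Step 3: Original sum of fee: 105
Step 4: Final sum = 105 + 200 = 305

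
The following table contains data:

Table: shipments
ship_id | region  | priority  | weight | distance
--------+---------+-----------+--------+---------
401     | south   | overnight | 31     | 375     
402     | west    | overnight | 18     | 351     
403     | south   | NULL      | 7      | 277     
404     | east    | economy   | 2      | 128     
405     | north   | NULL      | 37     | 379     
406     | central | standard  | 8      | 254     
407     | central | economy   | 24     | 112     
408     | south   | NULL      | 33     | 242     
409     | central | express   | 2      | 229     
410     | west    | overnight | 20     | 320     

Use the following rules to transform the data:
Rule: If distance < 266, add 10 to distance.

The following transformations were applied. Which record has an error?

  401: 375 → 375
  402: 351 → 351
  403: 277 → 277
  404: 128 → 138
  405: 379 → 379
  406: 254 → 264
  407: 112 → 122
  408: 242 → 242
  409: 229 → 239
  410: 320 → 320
Record 408 has an error. The correct transformed value should be 252, not 242.

Step 1: Check each record against the rule
Step 2: Record 408 has distance = 242
Step 3: Since 242 < 266, the bonus should have been applied
Step 4: Correct value = 252, but claimed value = 242
Conclusion: Record 408 has the error.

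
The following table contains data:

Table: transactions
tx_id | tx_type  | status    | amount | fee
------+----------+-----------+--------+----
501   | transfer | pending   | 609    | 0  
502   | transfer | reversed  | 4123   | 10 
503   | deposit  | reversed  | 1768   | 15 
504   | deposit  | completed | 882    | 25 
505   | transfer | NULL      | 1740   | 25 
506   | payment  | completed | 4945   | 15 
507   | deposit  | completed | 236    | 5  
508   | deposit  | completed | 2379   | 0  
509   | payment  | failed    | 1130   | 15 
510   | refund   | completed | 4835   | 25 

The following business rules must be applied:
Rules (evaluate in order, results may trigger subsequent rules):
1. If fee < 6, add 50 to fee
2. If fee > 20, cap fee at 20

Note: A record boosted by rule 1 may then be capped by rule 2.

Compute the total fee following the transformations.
175

Step 1: Apply rule 1 to records with fee < 6
  - 3 records get bonus of 50
  - Of these, 3 records then exceed 20 and get capped
Step 2: Apply rule 2 to records with fee > 20
  - 3 records (original) are capped
Step 3: Calculate final sum = 175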